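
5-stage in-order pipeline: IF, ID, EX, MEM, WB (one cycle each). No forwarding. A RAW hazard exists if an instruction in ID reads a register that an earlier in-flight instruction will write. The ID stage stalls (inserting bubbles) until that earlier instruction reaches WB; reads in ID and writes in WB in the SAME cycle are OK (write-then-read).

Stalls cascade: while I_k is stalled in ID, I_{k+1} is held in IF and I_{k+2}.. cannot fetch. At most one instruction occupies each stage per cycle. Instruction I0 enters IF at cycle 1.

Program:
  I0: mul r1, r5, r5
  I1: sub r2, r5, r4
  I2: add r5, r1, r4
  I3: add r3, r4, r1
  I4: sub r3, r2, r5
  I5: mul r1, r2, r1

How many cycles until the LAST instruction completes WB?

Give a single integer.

I0 mul r1 <- r5,r5: IF@1 ID@2 stall=0 (-) EX@3 MEM@4 WB@5
I1 sub r2 <- r5,r4: IF@2 ID@3 stall=0 (-) EX@4 MEM@5 WB@6
I2 add r5 <- r1,r4: IF@3 ID@4 stall=1 (RAW on I0.r1 (WB@5)) EX@6 MEM@7 WB@8
I3 add r3 <- r4,r1: IF@4 ID@6 stall=0 (-) EX@7 MEM@8 WB@9
I4 sub r3 <- r2,r5: IF@6 ID@7 stall=1 (RAW on I2.r5 (WB@8)) EX@9 MEM@10 WB@11
I5 mul r1 <- r2,r1: IF@7 ID@9 stall=0 (-) EX@10 MEM@11 WB@12

Answer: 12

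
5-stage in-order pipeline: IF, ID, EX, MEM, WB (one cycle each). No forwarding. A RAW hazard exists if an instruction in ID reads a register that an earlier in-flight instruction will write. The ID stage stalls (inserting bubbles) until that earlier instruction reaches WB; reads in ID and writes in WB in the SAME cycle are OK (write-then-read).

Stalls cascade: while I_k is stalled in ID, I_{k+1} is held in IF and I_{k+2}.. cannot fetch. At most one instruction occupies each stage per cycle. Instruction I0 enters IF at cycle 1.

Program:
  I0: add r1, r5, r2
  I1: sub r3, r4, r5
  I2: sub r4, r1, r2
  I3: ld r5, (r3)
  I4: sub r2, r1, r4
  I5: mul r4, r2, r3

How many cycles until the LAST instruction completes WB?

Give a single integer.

Answer: 14

Derivation:
I0 add r1 <- r5,r2: IF@1 ID@2 stall=0 (-) EX@3 MEM@4 WB@5
I1 sub r3 <- r4,r5: IF@2 ID@3 stall=0 (-) EX@4 MEM@5 WB@6
I2 sub r4 <- r1,r2: IF@3 ID@4 stall=1 (RAW on I0.r1 (WB@5)) EX@6 MEM@7 WB@8
I3 ld r5 <- r3: IF@4 ID@6 stall=0 (-) EX@7 MEM@8 WB@9
I4 sub r2 <- r1,r4: IF@6 ID@7 stall=1 (RAW on I2.r4 (WB@8)) EX@9 MEM@10 WB@11
I5 mul r4 <- r2,r3: IF@7 ID@9 stall=2 (RAW on I4.r2 (WB@11)) EX@12 MEM@13 WB@14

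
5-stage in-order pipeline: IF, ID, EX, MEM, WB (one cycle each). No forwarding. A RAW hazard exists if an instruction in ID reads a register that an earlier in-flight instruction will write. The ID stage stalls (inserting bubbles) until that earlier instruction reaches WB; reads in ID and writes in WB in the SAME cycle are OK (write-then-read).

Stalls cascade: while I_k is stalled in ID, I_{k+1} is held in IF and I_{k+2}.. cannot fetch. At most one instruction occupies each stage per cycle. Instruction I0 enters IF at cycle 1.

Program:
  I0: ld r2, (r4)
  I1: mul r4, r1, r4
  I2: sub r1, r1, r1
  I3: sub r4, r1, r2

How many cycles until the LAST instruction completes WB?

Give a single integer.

Answer: 10

Derivation:
I0 ld r2 <- r4: IF@1 ID@2 stall=0 (-) EX@3 MEM@4 WB@5
I1 mul r4 <- r1,r4: IF@2 ID@3 stall=0 (-) EX@4 MEM@5 WB@6
I2 sub r1 <- r1,r1: IF@3 ID@4 stall=0 (-) EX@5 MEM@6 WB@7
I3 sub r4 <- r1,r2: IF@4 ID@5 stall=2 (RAW on I2.r1 (WB@7)) EX@8 MEM@9 WB@10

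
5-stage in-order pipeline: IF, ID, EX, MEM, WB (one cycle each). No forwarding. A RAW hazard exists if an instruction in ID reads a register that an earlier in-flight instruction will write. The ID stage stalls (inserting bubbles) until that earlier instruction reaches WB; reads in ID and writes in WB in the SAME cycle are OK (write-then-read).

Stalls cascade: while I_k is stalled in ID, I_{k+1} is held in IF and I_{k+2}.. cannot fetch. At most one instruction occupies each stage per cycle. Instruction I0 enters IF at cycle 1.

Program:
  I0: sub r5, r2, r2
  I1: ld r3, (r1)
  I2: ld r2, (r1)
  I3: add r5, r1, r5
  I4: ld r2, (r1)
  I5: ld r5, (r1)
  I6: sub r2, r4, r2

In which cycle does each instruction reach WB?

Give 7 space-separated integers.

I0 sub r5 <- r2,r2: IF@1 ID@2 stall=0 (-) EX@3 MEM@4 WB@5
I1 ld r3 <- r1: IF@2 ID@3 stall=0 (-) EX@4 MEM@5 WB@6
I2 ld r2 <- r1: IF@3 ID@4 stall=0 (-) EX@5 MEM@6 WB@7
I3 add r5 <- r1,r5: IF@4 ID@5 stall=0 (-) EX@6 MEM@7 WB@8
I4 ld r2 <- r1: IF@5 ID@6 stall=0 (-) EX@7 MEM@8 WB@9
I5 ld r5 <- r1: IF@6 ID@7 stall=0 (-) EX@8 MEM@9 WB@10
I6 sub r2 <- r4,r2: IF@7 ID@8 stall=1 (RAW on I4.r2 (WB@9)) EX@10 MEM@11 WB@12

Answer: 5 6 7 8 9 10 12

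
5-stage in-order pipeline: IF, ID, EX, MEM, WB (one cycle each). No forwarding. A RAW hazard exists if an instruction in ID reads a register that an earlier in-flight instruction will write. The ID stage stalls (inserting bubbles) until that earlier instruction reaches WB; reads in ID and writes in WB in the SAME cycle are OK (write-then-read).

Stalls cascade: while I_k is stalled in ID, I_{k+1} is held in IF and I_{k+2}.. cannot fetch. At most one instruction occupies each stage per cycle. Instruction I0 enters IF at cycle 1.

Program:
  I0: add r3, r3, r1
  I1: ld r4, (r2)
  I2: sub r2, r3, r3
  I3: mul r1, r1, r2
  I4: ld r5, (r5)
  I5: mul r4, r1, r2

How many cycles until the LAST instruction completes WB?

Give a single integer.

I0 add r3 <- r3,r1: IF@1 ID@2 stall=0 (-) EX@3 MEM@4 WB@5
I1 ld r4 <- r2: IF@2 ID@3 stall=0 (-) EX@4 MEM@5 WB@6
I2 sub r2 <- r3,r3: IF@3 ID@4 stall=1 (RAW on I0.r3 (WB@5)) EX@6 MEM@7 WB@8
I3 mul r1 <- r1,r2: IF@4 ID@6 stall=2 (RAW on I2.r2 (WB@8)) EX@9 MEM@10 WB@11
I4 ld r5 <- r5: IF@6 ID@9 stall=0 (-) EX@10 MEM@11 WB@12
I5 mul r4 <- r1,r2: IF@9 ID@10 stall=1 (RAW on I3.r1 (WB@11)) EX@12 MEM@13 WB@14

Answer: 14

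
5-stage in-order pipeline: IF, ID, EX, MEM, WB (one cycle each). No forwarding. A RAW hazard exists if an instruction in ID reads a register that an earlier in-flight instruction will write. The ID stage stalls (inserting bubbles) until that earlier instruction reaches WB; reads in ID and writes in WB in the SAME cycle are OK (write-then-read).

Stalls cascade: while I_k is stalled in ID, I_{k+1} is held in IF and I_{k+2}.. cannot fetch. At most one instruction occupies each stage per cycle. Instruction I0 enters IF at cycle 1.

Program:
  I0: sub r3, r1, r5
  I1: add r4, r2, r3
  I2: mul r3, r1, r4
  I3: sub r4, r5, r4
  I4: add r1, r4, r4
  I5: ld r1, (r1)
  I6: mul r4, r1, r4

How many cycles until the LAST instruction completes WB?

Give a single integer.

Answer: 21

Derivation:
I0 sub r3 <- r1,r5: IF@1 ID@2 stall=0 (-) EX@3 MEM@4 WB@5
I1 add r4 <- r2,r3: IF@2 ID@3 stall=2 (RAW on I0.r3 (WB@5)) EX@6 MEM@7 WB@8
I2 mul r3 <- r1,r4: IF@3 ID@6 stall=2 (RAW on I1.r4 (WB@8)) EX@9 MEM@10 WB@11
I3 sub r4 <- r5,r4: IF@6 ID@9 stall=0 (-) EX@10 MEM@11 WB@12
I4 add r1 <- r4,r4: IF@9 ID@10 stall=2 (RAW on I3.r4 (WB@12)) EX@13 MEM@14 WB@15
I5 ld r1 <- r1: IF@10 ID@13 stall=2 (RAW on I4.r1 (WB@15)) EX@16 MEM@17 WB@18
I6 mul r4 <- r1,r4: IF@13 ID@16 stall=2 (RAW on I5.r1 (WB@18)) EX@19 MEM@20 WB@21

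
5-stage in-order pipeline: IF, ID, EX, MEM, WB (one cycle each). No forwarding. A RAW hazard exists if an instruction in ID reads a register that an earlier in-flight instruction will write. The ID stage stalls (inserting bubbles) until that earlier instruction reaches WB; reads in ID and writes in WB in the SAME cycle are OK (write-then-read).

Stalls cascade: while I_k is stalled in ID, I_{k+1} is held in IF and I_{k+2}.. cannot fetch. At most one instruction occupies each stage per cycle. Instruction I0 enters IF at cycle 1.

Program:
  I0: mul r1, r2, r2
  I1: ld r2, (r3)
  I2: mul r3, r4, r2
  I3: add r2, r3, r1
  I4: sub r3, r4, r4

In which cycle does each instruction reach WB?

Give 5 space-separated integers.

I0 mul r1 <- r2,r2: IF@1 ID@2 stall=0 (-) EX@3 MEM@4 WB@5
I1 ld r2 <- r3: IF@2 ID@3 stall=0 (-) EX@4 MEM@5 WB@6
I2 mul r3 <- r4,r2: IF@3 ID@4 stall=2 (RAW on I1.r2 (WB@6)) EX@7 MEM@8 WB@9
I3 add r2 <- r3,r1: IF@4 ID@7 stall=2 (RAW on I2.r3 (WB@9)) EX@10 MEM@11 WB@12
I4 sub r3 <- r4,r4: IF@7 ID@10 stall=0 (-) EX@11 MEM@12 WB@13

Answer: 5 6 9 12 13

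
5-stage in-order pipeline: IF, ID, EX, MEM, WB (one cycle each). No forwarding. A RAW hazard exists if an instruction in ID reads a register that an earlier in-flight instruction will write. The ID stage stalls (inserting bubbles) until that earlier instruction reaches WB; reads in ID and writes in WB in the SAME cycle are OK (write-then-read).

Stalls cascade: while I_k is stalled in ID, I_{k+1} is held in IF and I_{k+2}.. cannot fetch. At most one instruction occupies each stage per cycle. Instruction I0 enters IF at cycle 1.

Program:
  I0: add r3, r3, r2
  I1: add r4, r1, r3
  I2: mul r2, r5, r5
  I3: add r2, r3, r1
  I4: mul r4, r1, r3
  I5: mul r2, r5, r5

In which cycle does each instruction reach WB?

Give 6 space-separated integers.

Answer: 5 8 9 10 11 12

Derivation:
I0 add r3 <- r3,r2: IF@1 ID@2 stall=0 (-) EX@3 MEM@4 WB@5
I1 add r4 <- r1,r3: IF@2 ID@3 stall=2 (RAW on I0.r3 (WB@5)) EX@6 MEM@7 WB@8
I2 mul r2 <- r5,r5: IF@3 ID@6 stall=0 (-) EX@7 MEM@8 WB@9
I3 add r2 <- r3,r1: IF@6 ID@7 stall=0 (-) EX@8 MEM@9 WB@10
I4 mul r4 <- r1,r3: IF@7 ID@8 stall=0 (-) EX@9 MEM@10 WB@11
I5 mul r2 <- r5,r5: IF@8 ID@9 stall=0 (-) EX@10 MEM@11 WB@12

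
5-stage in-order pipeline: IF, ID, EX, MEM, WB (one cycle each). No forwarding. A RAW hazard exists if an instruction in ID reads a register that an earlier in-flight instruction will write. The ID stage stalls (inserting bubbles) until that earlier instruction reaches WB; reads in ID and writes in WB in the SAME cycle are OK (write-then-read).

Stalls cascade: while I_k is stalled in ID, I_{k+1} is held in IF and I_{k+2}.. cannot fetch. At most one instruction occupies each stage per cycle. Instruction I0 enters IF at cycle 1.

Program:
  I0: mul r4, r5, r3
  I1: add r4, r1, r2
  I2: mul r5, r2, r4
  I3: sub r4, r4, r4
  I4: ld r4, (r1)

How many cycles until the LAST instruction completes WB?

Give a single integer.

I0 mul r4 <- r5,r3: IF@1 ID@2 stall=0 (-) EX@3 MEM@4 WB@5
I1 add r4 <- r1,r2: IF@2 ID@3 stall=0 (-) EX@4 MEM@5 WB@6
I2 mul r5 <- r2,r4: IF@3 ID@4 stall=2 (RAW on I1.r4 (WB@6)) EX@7 MEM@8 WB@9
I3 sub r4 <- r4,r4: IF@4 ID@7 stall=0 (-) EX@8 MEM@9 WB@10
I4 ld r4 <- r1: IF@7 ID@8 stall=0 (-) EX@9 MEM@10 WB@11

Answer: 11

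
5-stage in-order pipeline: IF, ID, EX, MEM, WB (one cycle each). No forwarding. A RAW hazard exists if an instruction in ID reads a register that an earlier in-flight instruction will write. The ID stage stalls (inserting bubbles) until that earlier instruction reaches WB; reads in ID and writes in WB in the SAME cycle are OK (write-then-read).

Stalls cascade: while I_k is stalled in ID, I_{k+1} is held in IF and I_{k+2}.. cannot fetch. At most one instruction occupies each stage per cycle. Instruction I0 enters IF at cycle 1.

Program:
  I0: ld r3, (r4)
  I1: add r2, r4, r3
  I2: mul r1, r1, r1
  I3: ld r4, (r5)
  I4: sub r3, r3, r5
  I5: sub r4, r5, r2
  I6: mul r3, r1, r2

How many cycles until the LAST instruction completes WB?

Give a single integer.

I0 ld r3 <- r4: IF@1 ID@2 stall=0 (-) EX@3 MEM@4 WB@5
I1 add r2 <- r4,r3: IF@2 ID@3 stall=2 (RAW on I0.r3 (WB@5)) EX@6 MEM@7 WB@8
I2 mul r1 <- r1,r1: IF@3 ID@6 stall=0 (-) EX@7 MEM@8 WB@9
I3 ld r4 <- r5: IF@6 ID@7 stall=0 (-) EX@8 MEM@9 WB@10
I4 sub r3 <- r3,r5: IF@7 ID@8 stall=0 (-) EX@9 MEM@10 WB@11
I5 sub r4 <- r5,r2: IF@8 ID@9 stall=0 (-) EX@10 MEM@11 WB@12
I6 mul r3 <- r1,r2: IF@9 ID@10 stall=0 (-) EX@11 MEM@12 WB@13

Answer: 13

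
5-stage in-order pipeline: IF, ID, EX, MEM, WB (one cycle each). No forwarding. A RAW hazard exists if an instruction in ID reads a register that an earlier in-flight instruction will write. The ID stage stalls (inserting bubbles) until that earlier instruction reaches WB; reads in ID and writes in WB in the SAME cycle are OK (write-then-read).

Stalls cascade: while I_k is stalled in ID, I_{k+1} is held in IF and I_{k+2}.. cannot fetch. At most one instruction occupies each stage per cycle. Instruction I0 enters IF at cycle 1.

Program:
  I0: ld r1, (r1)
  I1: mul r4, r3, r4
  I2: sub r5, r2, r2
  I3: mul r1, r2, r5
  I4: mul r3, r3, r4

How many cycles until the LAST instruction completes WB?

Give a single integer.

I0 ld r1 <- r1: IF@1 ID@2 stall=0 (-) EX@3 MEM@4 WB@5
I1 mul r4 <- r3,r4: IF@2 ID@3 stall=0 (-) EX@4 MEM@5 WB@6
I2 sub r5 <- r2,r2: IF@3 ID@4 stall=0 (-) EX@5 MEM@6 WB@7
I3 mul r1 <- r2,r5: IF@4 ID@5 stall=2 (RAW on I2.r5 (WB@7)) EX@8 MEM@9 WB@10
I4 mul r3 <- r3,r4: IF@5 ID@8 stall=0 (-) EX@9 MEM@10 WB@11

Answer: 11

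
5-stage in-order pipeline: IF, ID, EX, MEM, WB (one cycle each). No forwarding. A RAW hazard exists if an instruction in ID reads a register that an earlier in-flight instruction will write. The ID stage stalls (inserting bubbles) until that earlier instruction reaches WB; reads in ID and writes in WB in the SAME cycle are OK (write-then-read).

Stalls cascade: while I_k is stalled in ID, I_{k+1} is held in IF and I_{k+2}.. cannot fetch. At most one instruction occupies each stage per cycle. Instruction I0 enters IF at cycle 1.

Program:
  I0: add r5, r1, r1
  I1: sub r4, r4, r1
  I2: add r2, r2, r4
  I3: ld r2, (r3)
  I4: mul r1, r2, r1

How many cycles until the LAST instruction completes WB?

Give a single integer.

Answer: 13

Derivation:
I0 add r5 <- r1,r1: IF@1 ID@2 stall=0 (-) EX@3 MEM@4 WB@5
I1 sub r4 <- r4,r1: IF@2 ID@3 stall=0 (-) EX@4 MEM@5 WB@6
I2 add r2 <- r2,r4: IF@3 ID@4 stall=2 (RAW on I1.r4 (WB@6)) EX@7 MEM@8 WB@9
I3 ld r2 <- r3: IF@4 ID@7 stall=0 (-) EX@8 MEM@9 WB@10
I4 mul r1 <- r2,r1: IF@7 ID@8 stall=2 (RAW on I3.r2 (WB@10)) EX@11 MEM@12 WB@13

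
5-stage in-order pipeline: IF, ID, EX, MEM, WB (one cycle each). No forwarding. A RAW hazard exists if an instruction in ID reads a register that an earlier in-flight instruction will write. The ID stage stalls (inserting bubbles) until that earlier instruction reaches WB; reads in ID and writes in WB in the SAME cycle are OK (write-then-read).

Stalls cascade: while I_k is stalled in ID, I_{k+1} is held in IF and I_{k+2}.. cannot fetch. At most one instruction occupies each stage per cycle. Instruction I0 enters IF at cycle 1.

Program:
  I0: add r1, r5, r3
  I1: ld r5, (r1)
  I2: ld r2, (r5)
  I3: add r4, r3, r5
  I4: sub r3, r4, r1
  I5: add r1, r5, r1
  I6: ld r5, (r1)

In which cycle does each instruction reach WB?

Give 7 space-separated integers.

Answer: 5 8 11 12 15 16 19

Derivation:
I0 add r1 <- r5,r3: IF@1 ID@2 stall=0 (-) EX@3 MEM@4 WB@5
I1 ld r5 <- r1: IF@2 ID@3 stall=2 (RAW on I0.r1 (WB@5)) EX@6 MEM@7 WB@8
I2 ld r2 <- r5: IF@3 ID@6 stall=2 (RAW on I1.r5 (WB@8)) EX@9 MEM@10 WB@11
I3 add r4 <- r3,r5: IF@6 ID@9 stall=0 (-) EX@10 MEM@11 WB@12
I4 sub r3 <- r4,r1: IF@9 ID@10 stall=2 (RAW on I3.r4 (WB@12)) EX@13 MEM@14 WB@15
I5 add r1 <- r5,r1: IF@10 ID@13 stall=0 (-) EX@14 MEM@15 WB@16
I6 ld r5 <- r1: IF@13 ID@14 stall=2 (RAW on I5.r1 (WB@16)) EX@17 MEM@18 WB@19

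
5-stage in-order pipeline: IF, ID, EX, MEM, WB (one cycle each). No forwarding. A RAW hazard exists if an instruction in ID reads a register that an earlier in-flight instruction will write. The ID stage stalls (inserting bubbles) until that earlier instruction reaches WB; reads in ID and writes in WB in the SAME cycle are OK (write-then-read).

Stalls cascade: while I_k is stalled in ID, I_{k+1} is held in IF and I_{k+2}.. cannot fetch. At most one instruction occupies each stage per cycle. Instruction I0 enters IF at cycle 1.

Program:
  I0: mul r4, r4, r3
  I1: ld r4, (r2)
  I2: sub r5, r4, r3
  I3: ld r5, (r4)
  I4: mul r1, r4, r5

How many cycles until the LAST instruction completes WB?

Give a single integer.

Answer: 13

Derivation:
I0 mul r4 <- r4,r3: IF@1 ID@2 stall=0 (-) EX@3 MEM@4 WB@5
I1 ld r4 <- r2: IF@2 ID@3 stall=0 (-) EX@4 MEM@5 WB@6
I2 sub r5 <- r4,r3: IF@3 ID@4 stall=2 (RAW on I1.r4 (WB@6)) EX@7 MEM@8 WB@9
I3 ld r5 <- r4: IF@4 ID@7 stall=0 (-) EX@8 MEM@9 WB@10
I4 mul r1 <- r4,r5: IF@7 ID@8 stall=2 (RAW on I3.r5 (WB@10)) EX@11 MEM@12 WB@13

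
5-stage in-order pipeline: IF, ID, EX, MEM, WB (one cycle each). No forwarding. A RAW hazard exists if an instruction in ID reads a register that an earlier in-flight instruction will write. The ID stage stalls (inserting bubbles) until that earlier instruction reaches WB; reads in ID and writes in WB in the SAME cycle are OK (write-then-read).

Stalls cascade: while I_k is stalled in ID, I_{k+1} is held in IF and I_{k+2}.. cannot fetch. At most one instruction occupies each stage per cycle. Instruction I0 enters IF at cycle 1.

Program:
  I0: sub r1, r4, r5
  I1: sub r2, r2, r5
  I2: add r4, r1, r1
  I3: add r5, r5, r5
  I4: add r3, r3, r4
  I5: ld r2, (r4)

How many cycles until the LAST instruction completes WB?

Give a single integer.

Answer: 12

Derivation:
I0 sub r1 <- r4,r5: IF@1 ID@2 stall=0 (-) EX@3 MEM@4 WB@5
I1 sub r2 <- r2,r5: IF@2 ID@3 stall=0 (-) EX@4 MEM@5 WB@6
I2 add r4 <- r1,r1: IF@3 ID@4 stall=1 (RAW on I0.r1 (WB@5)) EX@6 MEM@7 WB@8
I3 add r5 <- r5,r5: IF@4 ID@6 stall=0 (-) EX@7 MEM@8 WB@9
I4 add r3 <- r3,r4: IF@6 ID@7 stall=1 (RAW on I2.r4 (WB@8)) EX@9 MEM@10 WB@11
I5 ld r2 <- r4: IF@7 ID@9 stall=0 (-) EX@10 MEM@11 WB@12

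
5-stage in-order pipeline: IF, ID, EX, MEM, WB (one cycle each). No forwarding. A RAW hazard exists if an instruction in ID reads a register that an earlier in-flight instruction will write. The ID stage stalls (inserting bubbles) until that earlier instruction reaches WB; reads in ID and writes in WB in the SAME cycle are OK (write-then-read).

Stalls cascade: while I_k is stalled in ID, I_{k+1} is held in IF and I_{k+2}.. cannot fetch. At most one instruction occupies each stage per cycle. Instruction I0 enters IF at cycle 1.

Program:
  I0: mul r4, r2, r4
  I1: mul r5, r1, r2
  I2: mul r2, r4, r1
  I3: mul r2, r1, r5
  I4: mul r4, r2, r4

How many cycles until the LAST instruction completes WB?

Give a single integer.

I0 mul r4 <- r2,r4: IF@1 ID@2 stall=0 (-) EX@3 MEM@4 WB@5
I1 mul r5 <- r1,r2: IF@2 ID@3 stall=0 (-) EX@4 MEM@5 WB@6
I2 mul r2 <- r4,r1: IF@3 ID@4 stall=1 (RAW on I0.r4 (WB@5)) EX@6 MEM@7 WB@8
I3 mul r2 <- r1,r5: IF@4 ID@6 stall=0 (-) EX@7 MEM@8 WB@9
I4 mul r4 <- r2,r4: IF@6 ID@7 stall=2 (RAW on I3.r2 (WB@9)) EX@10 MEM@11 WB@12

Answer: 12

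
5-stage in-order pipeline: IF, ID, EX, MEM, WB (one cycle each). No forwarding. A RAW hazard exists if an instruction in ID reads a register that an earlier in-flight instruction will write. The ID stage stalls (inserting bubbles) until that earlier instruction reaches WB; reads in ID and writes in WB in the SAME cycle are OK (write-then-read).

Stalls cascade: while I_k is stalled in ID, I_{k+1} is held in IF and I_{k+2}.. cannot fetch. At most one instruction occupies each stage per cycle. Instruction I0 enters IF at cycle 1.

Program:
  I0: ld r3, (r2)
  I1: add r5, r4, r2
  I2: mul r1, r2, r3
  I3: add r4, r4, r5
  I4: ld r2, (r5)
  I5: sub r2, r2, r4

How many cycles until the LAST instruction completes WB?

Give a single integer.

Answer: 13

Derivation:
I0 ld r3 <- r2: IF@1 ID@2 stall=0 (-) EX@3 MEM@4 WB@5
I1 add r5 <- r4,r2: IF@2 ID@3 stall=0 (-) EX@4 MEM@5 WB@6
I2 mul r1 <- r2,r3: IF@3 ID@4 stall=1 (RAW on I0.r3 (WB@5)) EX@6 MEM@7 WB@8
I3 add r4 <- r4,r5: IF@4 ID@6 stall=0 (-) EX@7 MEM@8 WB@9
I4 ld r2 <- r5: IF@6 ID@7 stall=0 (-) EX@8 MEM@9 WB@10
I5 sub r2 <- r2,r4: IF@7 ID@8 stall=2 (RAW on I4.r2 (WB@10)) EX@11 MEM@12 WB@13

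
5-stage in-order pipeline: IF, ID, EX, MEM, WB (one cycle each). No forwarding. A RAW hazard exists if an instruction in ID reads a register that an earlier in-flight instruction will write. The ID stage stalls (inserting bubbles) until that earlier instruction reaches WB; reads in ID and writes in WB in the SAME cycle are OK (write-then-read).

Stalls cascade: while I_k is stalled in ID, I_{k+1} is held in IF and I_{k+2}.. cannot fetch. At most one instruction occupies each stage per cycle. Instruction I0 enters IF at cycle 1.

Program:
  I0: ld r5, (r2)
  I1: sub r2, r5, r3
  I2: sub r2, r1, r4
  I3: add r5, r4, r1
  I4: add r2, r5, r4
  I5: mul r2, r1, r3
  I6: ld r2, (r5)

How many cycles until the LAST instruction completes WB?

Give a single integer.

Answer: 15

Derivation:
I0 ld r5 <- r2: IF@1 ID@2 stall=0 (-) EX@3 MEM@4 WB@5
I1 sub r2 <- r5,r3: IF@2 ID@3 stall=2 (RAW on I0.r5 (WB@5)) EX@6 MEM@7 WB@8
I2 sub r2 <- r1,r4: IF@3 ID@6 stall=0 (-) EX@7 MEM@8 WB@9
I3 add r5 <- r4,r1: IF@6 ID@7 stall=0 (-) EX@8 MEM@9 WB@10
I4 add r2 <- r5,r4: IF@7 ID@8 stall=2 (RAW on I3.r5 (WB@10)) EX@11 MEM@12 WB@13
I5 mul r2 <- r1,r3: IF@8 ID@11 stall=0 (-) EX@12 MEM@13 WB@14
I6 ld r2 <- r5: IF@11 ID@12 stall=0 (-) EX@13 MEM@14 WB@15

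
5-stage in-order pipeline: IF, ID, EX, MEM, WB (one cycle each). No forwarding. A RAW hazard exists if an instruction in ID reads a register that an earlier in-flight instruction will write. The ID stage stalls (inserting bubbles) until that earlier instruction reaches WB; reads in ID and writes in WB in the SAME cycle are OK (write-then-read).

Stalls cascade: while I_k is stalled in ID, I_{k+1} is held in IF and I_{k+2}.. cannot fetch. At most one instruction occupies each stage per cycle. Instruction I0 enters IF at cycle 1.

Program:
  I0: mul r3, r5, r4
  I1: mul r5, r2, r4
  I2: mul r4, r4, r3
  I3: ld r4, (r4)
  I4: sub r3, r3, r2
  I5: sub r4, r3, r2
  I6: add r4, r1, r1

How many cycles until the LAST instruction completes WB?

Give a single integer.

I0 mul r3 <- r5,r4: IF@1 ID@2 stall=0 (-) EX@3 MEM@4 WB@5
I1 mul r5 <- r2,r4: IF@2 ID@3 stall=0 (-) EX@4 MEM@5 WB@6
I2 mul r4 <- r4,r3: IF@3 ID@4 stall=1 (RAW on I0.r3 (WB@5)) EX@6 MEM@7 WB@8
I3 ld r4 <- r4: IF@4 ID@6 stall=2 (RAW on I2.r4 (WB@8)) EX@9 MEM@10 WB@11
I4 sub r3 <- r3,r2: IF@6 ID@9 stall=0 (-) EX@10 MEM@11 WB@12
I5 sub r4 <- r3,r2: IF@9 ID@10 stall=2 (RAW on I4.r3 (WB@12)) EX@13 MEM@14 WB@15
I6 add r4 <- r1,r1: IF@10 ID@13 stall=0 (-) EX@14 MEM@15 WB@16

Answer: 16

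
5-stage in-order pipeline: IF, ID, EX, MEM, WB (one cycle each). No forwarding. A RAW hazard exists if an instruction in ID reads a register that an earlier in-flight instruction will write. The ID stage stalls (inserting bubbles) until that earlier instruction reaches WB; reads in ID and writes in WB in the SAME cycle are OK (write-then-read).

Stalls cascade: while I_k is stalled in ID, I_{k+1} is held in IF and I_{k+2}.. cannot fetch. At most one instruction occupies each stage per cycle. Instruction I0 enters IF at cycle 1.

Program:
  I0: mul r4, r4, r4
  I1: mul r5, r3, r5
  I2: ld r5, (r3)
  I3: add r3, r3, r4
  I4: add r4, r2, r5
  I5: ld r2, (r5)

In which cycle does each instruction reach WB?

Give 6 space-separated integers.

I0 mul r4 <- r4,r4: IF@1 ID@2 stall=0 (-) EX@3 MEM@4 WB@5
I1 mul r5 <- r3,r5: IF@2 ID@3 stall=0 (-) EX@4 MEM@5 WB@6
I2 ld r5 <- r3: IF@3 ID@4 stall=0 (-) EX@5 MEM@6 WB@7
I3 add r3 <- r3,r4: IF@4 ID@5 stall=0 (-) EX@6 MEM@7 WB@8
I4 add r4 <- r2,r5: IF@5 ID@6 stall=1 (RAW on I2.r5 (WB@7)) EX@8 MEM@9 WB@10
I5 ld r2 <- r5: IF@6 ID@8 stall=0 (-) EX@9 MEM@10 WB@11

Answer: 5 6 7 8 10 11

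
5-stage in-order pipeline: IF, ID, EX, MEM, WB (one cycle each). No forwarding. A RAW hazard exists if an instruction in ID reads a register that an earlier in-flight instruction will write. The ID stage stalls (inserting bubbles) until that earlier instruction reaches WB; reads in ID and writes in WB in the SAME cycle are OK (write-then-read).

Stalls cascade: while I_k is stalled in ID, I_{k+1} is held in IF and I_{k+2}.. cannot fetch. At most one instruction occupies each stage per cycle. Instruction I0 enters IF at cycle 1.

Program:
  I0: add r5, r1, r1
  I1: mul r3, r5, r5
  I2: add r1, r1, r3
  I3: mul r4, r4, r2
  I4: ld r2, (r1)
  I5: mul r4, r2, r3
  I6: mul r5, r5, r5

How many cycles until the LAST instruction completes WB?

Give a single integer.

I0 add r5 <- r1,r1: IF@1 ID@2 stall=0 (-) EX@3 MEM@4 WB@5
I1 mul r3 <- r5,r5: IF@2 ID@3 stall=2 (RAW on I0.r5 (WB@5)) EX@6 MEM@7 WB@8
I2 add r1 <- r1,r3: IF@3 ID@6 stall=2 (RAW on I1.r3 (WB@8)) EX@9 MEM@10 WB@11
I3 mul r4 <- r4,r2: IF@6 ID@9 stall=0 (-) EX@10 MEM@11 WB@12
I4 ld r2 <- r1: IF@9 ID@10 stall=1 (RAW on I2.r1 (WB@11)) EX@12 MEM@13 WB@14
I5 mul r4 <- r2,r3: IF@10 ID@12 stall=2 (RAW on I4.r2 (WB@14)) EX@15 MEM@16 WB@17
I6 mul r5 <- r5,r5: IF@12 ID@15 stall=0 (-) EX@16 MEM@17 WB@18

Answer: 18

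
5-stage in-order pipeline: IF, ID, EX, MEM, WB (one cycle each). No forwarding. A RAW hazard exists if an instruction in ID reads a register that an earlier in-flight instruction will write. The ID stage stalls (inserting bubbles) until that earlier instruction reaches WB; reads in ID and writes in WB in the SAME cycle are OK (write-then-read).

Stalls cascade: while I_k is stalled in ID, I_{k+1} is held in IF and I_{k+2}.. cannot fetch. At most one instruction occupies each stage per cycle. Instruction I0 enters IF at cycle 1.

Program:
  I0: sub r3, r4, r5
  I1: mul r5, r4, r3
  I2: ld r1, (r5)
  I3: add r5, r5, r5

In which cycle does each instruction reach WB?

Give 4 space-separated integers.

Answer: 5 8 11 12

Derivation:
I0 sub r3 <- r4,r5: IF@1 ID@2 stall=0 (-) EX@3 MEM@4 WB@5
I1 mul r5 <- r4,r3: IF@2 ID@3 stall=2 (RAW on I0.r3 (WB@5)) EX@6 MEM@7 WB@8
I2 ld r1 <- r5: IF@3 ID@6 stall=2 (RAW on I1.r5 (WB@8)) EX@9 MEM@10 WB@11
I3 add r5 <- r5,r5: IF@6 ID@9 stall=0 (-) EX@10 MEM@11 WB@12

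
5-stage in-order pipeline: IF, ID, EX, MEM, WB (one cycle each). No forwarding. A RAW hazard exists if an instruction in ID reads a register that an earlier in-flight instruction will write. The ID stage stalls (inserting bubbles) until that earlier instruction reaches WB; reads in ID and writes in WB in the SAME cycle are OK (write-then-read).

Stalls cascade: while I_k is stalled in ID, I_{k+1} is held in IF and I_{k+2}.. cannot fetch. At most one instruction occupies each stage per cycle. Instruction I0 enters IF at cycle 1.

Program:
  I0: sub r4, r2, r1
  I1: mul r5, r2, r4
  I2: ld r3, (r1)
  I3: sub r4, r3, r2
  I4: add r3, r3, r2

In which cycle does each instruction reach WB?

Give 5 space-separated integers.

Answer: 5 8 9 12 13

Derivation:
I0 sub r4 <- r2,r1: IF@1 ID@2 stall=0 (-) EX@3 MEM@4 WB@5
I1 mul r5 <- r2,r4: IF@2 ID@3 stall=2 (RAW on I0.r4 (WB@5)) EX@6 MEM@7 WB@8
I2 ld r3 <- r1: IF@3 ID@6 stall=0 (-) EX@7 MEM@8 WB@9
I3 sub r4 <- r3,r2: IF@6 ID@7 stall=2 (RAW on I2.r3 (WB@9)) EX@10 MEM@11 WB@12
I4 add r3 <- r3,r2: IF@7 ID@10 stall=0 (-) EX@11 MEM@12 WB@13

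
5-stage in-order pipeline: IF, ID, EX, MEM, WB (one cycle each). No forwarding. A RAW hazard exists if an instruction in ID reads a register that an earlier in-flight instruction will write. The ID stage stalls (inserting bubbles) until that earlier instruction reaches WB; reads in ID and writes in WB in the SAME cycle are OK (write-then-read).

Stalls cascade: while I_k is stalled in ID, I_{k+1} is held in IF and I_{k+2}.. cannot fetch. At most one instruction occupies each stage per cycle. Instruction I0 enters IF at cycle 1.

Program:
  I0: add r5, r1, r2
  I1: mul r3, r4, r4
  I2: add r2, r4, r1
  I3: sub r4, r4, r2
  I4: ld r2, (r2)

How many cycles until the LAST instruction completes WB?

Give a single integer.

Answer: 11

Derivation:
I0 add r5 <- r1,r2: IF@1 ID@2 stall=0 (-) EX@3 MEM@4 WB@5
I1 mul r3 <- r4,r4: IF@2 ID@3 stall=0 (-) EX@4 MEM@5 WB@6
I2 add r2 <- r4,r1: IF@3 ID@4 stall=0 (-) EX@5 MEM@6 WB@7
I3 sub r4 <- r4,r2: IF@4 ID@5 stall=2 (RAW on I2.r2 (WB@7)) EX@8 MEM@9 WB@10
I4 ld r2 <- r2: IF@5 ID@8 stall=0 (-) EX@9 MEM@10 WB@11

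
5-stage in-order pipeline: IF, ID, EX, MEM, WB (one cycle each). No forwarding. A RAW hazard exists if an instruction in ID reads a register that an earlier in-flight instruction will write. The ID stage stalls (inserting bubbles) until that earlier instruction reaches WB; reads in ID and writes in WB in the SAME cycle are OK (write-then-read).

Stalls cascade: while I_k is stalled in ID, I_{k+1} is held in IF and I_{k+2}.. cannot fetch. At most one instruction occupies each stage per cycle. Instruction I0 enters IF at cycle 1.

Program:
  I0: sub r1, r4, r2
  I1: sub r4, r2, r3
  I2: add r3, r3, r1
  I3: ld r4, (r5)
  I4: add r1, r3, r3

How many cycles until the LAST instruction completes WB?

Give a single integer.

I0 sub r1 <- r4,r2: IF@1 ID@2 stall=0 (-) EX@3 MEM@4 WB@5
I1 sub r4 <- r2,r3: IF@2 ID@3 stall=0 (-) EX@4 MEM@5 WB@6
I2 add r3 <- r3,r1: IF@3 ID@4 stall=1 (RAW on I0.r1 (WB@5)) EX@6 MEM@7 WB@8
I3 ld r4 <- r5: IF@4 ID@6 stall=0 (-) EX@7 MEM@8 WB@9
I4 add r1 <- r3,r3: IF@6 ID@7 stall=1 (RAW on I2.r3 (WB@8)) EX@9 MEM@10 WB@11

Answer: 11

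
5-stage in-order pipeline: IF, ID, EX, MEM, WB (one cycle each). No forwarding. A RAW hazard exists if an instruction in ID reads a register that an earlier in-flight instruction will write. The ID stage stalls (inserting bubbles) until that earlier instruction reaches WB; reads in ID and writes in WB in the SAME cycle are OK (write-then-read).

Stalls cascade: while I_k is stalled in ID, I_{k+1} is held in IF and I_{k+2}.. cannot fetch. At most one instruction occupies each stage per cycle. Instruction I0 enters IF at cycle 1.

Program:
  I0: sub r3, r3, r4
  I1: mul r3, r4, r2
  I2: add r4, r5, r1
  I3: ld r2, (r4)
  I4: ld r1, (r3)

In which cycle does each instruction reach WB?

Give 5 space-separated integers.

I0 sub r3 <- r3,r4: IF@1 ID@2 stall=0 (-) EX@3 MEM@4 WB@5
I1 mul r3 <- r4,r2: IF@2 ID@3 stall=0 (-) EX@4 MEM@5 WB@6
I2 add r4 <- r5,r1: IF@3 ID@4 stall=0 (-) EX@5 MEM@6 WB@7
I3 ld r2 <- r4: IF@4 ID@5 stall=2 (RAW on I2.r4 (WB@7)) EX@8 MEM@9 WB@10
I4 ld r1 <- r3: IF@5 ID@8 stall=0 (-) EX@9 MEM@10 WB@11

Answer: 5 6 7 10 11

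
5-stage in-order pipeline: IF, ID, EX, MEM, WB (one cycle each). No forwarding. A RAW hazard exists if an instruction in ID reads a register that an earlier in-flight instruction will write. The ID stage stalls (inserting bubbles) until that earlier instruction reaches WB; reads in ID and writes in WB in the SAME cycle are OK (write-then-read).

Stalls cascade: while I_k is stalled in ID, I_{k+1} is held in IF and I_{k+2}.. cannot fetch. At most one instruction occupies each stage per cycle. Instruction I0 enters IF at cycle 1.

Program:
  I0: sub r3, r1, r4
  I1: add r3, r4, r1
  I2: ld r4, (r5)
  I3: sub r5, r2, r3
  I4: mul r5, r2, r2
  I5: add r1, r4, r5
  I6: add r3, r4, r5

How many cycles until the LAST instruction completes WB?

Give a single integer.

Answer: 14

Derivation:
I0 sub r3 <- r1,r4: IF@1 ID@2 stall=0 (-) EX@3 MEM@4 WB@5
I1 add r3 <- r4,r1: IF@2 ID@3 stall=0 (-) EX@4 MEM@5 WB@6
I2 ld r4 <- r5: IF@3 ID@4 stall=0 (-) EX@5 MEM@6 WB@7
I3 sub r5 <- r2,r3: IF@4 ID@5 stall=1 (RAW on I1.r3 (WB@6)) EX@7 MEM@8 WB@9
I4 mul r5 <- r2,r2: IF@5 ID@7 stall=0 (-) EX@8 MEM@9 WB@10
I5 add r1 <- r4,r5: IF@7 ID@8 stall=2 (RAW on I4.r5 (WB@10)) EX@11 MEM@12 WB@13
I6 add r3 <- r4,r5: IF@8 ID@11 stall=0 (-) EX@12 MEM@13 WB@14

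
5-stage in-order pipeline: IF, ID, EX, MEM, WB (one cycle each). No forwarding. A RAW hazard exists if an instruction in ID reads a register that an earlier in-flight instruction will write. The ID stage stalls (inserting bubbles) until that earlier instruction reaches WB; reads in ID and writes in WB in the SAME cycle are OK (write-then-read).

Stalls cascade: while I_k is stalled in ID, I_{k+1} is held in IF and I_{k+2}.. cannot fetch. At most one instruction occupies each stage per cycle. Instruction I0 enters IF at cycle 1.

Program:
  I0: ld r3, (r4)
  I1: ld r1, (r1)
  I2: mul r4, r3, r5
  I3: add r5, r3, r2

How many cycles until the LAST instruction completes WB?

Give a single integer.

Answer: 9

Derivation:
I0 ld r3 <- r4: IF@1 ID@2 stall=0 (-) EX@3 MEM@4 WB@5
I1 ld r1 <- r1: IF@2 ID@3 stall=0 (-) EX@4 MEM@5 WB@6
I2 mul r4 <- r3,r5: IF@3 ID@4 stall=1 (RAW on I0.r3 (WB@5)) EX@6 MEM@7 WB@8
I3 add r5 <- r3,r2: IF@4 ID@6 stall=0 (-) EX@7 MEM@8 WB@9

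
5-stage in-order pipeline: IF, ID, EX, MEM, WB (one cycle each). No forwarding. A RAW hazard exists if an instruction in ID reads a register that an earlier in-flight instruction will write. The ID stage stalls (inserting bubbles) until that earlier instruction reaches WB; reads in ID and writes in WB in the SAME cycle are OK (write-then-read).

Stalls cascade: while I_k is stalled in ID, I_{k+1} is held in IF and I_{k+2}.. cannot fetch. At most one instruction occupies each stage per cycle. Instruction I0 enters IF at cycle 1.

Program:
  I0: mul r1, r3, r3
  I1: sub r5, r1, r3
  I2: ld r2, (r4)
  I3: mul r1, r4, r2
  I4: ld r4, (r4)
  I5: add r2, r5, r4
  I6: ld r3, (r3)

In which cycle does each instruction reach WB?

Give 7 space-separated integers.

I0 mul r1 <- r3,r3: IF@1 ID@2 stall=0 (-) EX@3 MEM@4 WB@5
I1 sub r5 <- r1,r3: IF@2 ID@3 stall=2 (RAW on I0.r1 (WB@5)) EX@6 MEM@7 WB@8
I2 ld r2 <- r4: IF@3 ID@6 stall=0 (-) EX@7 MEM@8 WB@9
I3 mul r1 <- r4,r2: IF@6 ID@7 stall=2 (RAW on I2.r2 (WB@9)) EX@10 MEM@11 WB@12
I4 ld r4 <- r4: IF@7 ID@10 stall=0 (-) EX@11 MEM@12 WB@13
I5 add r2 <- r5,r4: IF@10 ID@11 stall=2 (RAW on I4.r4 (WB@13)) EX@14 MEM@15 WB@16
I6 ld r3 <- r3: IF@11 ID@14 stall=0 (-) EX@15 MEM@16 WB@17

Answer: 5 8 9 12 13 16 17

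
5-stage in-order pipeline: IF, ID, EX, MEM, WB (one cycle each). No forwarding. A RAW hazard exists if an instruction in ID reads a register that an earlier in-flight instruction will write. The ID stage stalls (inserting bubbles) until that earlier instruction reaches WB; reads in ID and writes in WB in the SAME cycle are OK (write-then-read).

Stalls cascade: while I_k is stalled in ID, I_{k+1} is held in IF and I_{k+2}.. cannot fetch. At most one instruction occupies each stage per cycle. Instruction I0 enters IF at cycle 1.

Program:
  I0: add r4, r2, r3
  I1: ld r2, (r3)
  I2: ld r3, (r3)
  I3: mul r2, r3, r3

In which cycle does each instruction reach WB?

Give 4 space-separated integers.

Answer: 5 6 7 10

Derivation:
I0 add r4 <- r2,r3: IF@1 ID@2 stall=0 (-) EX@3 MEM@4 WB@5
I1 ld r2 <- r3: IF@2 ID@3 stall=0 (-) EX@4 MEM@5 WB@6
I2 ld r3 <- r3: IF@3 ID@4 stall=0 (-) EX@5 MEM@6 WB@7
I3 mul r2 <- r3,r3: IF@4 ID@5 stall=2 (RAW on I2.r3 (WB@7)) EX@8 MEM@9 WB@10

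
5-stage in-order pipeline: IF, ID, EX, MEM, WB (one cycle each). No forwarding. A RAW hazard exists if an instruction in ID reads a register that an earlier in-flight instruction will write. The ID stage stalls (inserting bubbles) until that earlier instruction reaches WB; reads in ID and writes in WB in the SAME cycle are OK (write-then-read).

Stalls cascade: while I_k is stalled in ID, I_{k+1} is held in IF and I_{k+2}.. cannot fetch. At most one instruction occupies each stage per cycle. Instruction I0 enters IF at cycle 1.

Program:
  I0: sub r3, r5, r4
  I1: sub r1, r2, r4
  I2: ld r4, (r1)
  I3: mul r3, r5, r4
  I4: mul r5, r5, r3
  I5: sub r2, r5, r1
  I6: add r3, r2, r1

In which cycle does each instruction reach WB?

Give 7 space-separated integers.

Answer: 5 6 9 12 15 18 21

Derivation:
I0 sub r3 <- r5,r4: IF@1 ID@2 stall=0 (-) EX@3 MEM@4 WB@5
I1 sub r1 <- r2,r4: IF@2 ID@3 stall=0 (-) EX@4 MEM@5 WB@6
I2 ld r4 <- r1: IF@3 ID@4 stall=2 (RAW on I1.r1 (WB@6)) EX@7 MEM@8 WB@9
I3 mul r3 <- r5,r4: IF@4 ID@7 stall=2 (RAW on I2.r4 (WB@9)) EX@10 MEM@11 WB@12
I4 mul r5 <- r5,r3: IF@7 ID@10 stall=2 (RAW on I3.r3 (WB@12)) EX@13 MEM@14 WB@15
I5 sub r2 <- r5,r1: IF@10 ID@13 stall=2 (RAW on I4.r5 (WB@15)) EX@16 MEM@17 WB@18
I6 add r3 <- r2,r1: IF@13 ID@16 stall=2 (RAW on I5.r2 (WB@18)) EX@19 MEM@20 WB@21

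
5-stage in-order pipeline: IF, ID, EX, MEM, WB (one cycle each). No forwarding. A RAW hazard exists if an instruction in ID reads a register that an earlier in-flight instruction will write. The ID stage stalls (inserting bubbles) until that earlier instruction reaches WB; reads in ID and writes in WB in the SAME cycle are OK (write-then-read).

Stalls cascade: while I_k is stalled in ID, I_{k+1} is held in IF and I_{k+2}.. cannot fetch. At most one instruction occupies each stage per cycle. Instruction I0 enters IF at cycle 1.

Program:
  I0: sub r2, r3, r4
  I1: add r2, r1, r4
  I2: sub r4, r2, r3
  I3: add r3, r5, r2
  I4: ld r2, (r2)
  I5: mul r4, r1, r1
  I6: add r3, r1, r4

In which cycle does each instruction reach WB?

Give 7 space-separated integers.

I0 sub r2 <- r3,r4: IF@1 ID@2 stall=0 (-) EX@3 MEM@4 WB@5
I1 add r2 <- r1,r4: IF@2 ID@3 stall=0 (-) EX@4 MEM@5 WB@6
I2 sub r4 <- r2,r3: IF@3 ID@4 stall=2 (RAW on I1.r2 (WB@6)) EX@7 MEM@8 WB@9
I3 add r3 <- r5,r2: IF@4 ID@7 stall=0 (-) EX@8 MEM@9 WB@10
I4 ld r2 <- r2: IF@7 ID@8 stall=0 (-) EX@9 MEM@10 WB@11
I5 mul r4 <- r1,r1: IF@8 ID@9 stall=0 (-) EX@10 MEM@11 WB@12
I6 add r3 <- r1,r4: IF@9 ID@10 stall=2 (RAW on I5.r4 (WB@12)) EX@13 MEM@14 WB@15

Answer: 5 6 9 10 11 12 15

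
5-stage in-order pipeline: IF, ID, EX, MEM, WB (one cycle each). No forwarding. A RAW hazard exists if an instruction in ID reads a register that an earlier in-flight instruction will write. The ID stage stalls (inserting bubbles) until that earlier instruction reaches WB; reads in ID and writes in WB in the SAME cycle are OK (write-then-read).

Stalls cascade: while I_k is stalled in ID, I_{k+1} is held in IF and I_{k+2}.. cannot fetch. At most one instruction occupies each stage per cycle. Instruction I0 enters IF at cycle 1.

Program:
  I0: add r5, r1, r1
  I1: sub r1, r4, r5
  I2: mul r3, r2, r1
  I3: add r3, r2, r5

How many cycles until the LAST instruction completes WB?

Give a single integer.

I0 add r5 <- r1,r1: IF@1 ID@2 stall=0 (-) EX@3 MEM@4 WB@5
I1 sub r1 <- r4,r5: IF@2 ID@3 stall=2 (RAW on I0.r5 (WB@5)) EX@6 MEM@7 WB@8
I2 mul r3 <- r2,r1: IF@3 ID@6 stall=2 (RAW on I1.r1 (WB@8)) EX@9 MEM@10 WB@11
I3 add r3 <- r2,r5: IF@6 ID@9 stall=0 (-) EX@10 MEM@11 WB@12

Answer: 12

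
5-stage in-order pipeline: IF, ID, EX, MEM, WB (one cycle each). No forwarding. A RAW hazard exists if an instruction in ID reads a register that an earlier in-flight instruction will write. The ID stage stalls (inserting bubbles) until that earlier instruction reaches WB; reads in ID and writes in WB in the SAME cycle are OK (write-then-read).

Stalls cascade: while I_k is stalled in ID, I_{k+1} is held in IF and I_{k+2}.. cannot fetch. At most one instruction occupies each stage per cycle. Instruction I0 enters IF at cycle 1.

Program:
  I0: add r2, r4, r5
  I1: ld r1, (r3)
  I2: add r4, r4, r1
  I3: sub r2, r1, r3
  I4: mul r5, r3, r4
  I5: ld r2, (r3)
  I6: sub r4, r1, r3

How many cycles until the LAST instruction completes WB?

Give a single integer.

I0 add r2 <- r4,r5: IF@1 ID@2 stall=0 (-) EX@3 MEM@4 WB@5
I1 ld r1 <- r3: IF@2 ID@3 stall=0 (-) EX@4 MEM@5 WB@6
I2 add r4 <- r4,r1: IF@3 ID@4 stall=2 (RAW on I1.r1 (WB@6)) EX@7 MEM@8 WB@9
I3 sub r2 <- r1,r3: IF@4 ID@7 stall=0 (-) EX@8 MEM@9 WB@10
I4 mul r5 <- r3,r4: IF@7 ID@8 stall=1 (RAW on I2.r4 (WB@9)) EX@10 MEM@11 WB@12
I5 ld r2 <- r3: IF@8 ID@10 stall=0 (-) EX@11 MEM@12 WB@13
I6 sub r4 <- r1,r3: IF@10 ID@11 stall=0 (-) EX@12 MEM@13 WB@14

Answer: 14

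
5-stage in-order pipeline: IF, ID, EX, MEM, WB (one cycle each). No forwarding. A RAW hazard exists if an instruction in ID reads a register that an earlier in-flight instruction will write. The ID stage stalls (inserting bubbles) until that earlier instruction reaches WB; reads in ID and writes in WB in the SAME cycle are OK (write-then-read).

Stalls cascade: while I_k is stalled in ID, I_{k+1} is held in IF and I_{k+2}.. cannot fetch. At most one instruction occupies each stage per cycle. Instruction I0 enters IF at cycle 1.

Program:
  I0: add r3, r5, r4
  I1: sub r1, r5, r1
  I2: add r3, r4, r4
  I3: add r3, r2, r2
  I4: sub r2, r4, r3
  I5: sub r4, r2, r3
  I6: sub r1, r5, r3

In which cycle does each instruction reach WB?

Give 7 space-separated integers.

I0 add r3 <- r5,r4: IF@1 ID@2 stall=0 (-) EX@3 MEM@4 WB@5
I1 sub r1 <- r5,r1: IF@2 ID@3 stall=0 (-) EX@4 MEM@5 WB@6
I2 add r3 <- r4,r4: IF@3 ID@4 stall=0 (-) EX@5 MEM@6 WB@7
I3 add r3 <- r2,r2: IF@4 ID@5 stall=0 (-) EX@6 MEM@7 WB@8
I4 sub r2 <- r4,r3: IF@5 ID@6 stall=2 (RAW on I3.r3 (WB@8)) EX@9 MEM@10 WB@11
I5 sub r4 <- r2,r3: IF@6 ID@9 stall=2 (RAW on I4.r2 (WB@11)) EX@12 MEM@13 WB@14
I6 sub r1 <- r5,r3: IF@9 ID@12 stall=0 (-) EX@13 MEM@14 WB@15

Answer: 5 6 7 8 11 14 15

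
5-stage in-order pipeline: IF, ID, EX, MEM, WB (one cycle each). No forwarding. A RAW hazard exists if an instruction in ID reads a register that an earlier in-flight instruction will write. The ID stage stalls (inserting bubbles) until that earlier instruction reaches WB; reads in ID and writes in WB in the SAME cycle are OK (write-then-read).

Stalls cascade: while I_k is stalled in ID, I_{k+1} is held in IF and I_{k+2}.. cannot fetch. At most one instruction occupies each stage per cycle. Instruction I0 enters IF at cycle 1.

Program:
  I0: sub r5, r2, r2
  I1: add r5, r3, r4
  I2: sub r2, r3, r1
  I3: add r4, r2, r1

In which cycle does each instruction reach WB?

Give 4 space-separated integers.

Answer: 5 6 7 10

Derivation:
I0 sub r5 <- r2,r2: IF@1 ID@2 stall=0 (-) EX@3 MEM@4 WB@5
I1 add r5 <- r3,r4: IF@2 ID@3 stall=0 (-) EX@4 MEM@5 WB@6
I2 sub r2 <- r3,r1: IF@3 ID@4 stall=0 (-) EX@5 MEM@6 WB@7
I3 add r4 <- r2,r1: IF@4 ID@5 stall=2 (RAW on I2.r2 (WB@7)) EX@8 MEM@9 WB@10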